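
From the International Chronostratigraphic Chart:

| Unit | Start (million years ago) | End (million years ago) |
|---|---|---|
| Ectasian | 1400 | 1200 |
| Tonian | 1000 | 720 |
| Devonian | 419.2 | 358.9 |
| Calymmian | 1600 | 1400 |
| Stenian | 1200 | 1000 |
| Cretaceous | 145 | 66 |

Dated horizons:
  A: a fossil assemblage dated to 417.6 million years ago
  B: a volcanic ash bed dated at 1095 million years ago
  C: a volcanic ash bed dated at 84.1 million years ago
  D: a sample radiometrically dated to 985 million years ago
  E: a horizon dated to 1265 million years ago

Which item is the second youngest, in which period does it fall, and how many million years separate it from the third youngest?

A, in the Devonian; 567.4 million years to D

Sorted youngest-first by Ma: C (84.1), A (417.6), D (985), B (1095), E (1265).
The second youngest is A at 417.6 Ma, which lies in 419.2–358.9 Ma: the Devonian.
The third youngest is D at 985 Ma; separation = |417.6 − 985| = 567.4 Myr.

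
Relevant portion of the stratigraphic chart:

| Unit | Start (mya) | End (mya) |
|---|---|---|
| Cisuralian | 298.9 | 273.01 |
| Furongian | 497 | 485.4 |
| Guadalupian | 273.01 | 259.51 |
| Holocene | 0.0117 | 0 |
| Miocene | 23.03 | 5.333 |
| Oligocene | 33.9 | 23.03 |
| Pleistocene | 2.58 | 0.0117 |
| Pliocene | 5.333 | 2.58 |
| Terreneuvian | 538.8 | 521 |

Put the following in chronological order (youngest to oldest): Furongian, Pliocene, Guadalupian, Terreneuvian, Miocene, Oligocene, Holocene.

Sorting by start age (ascending Ma, since larger Ma = older): Holocene began 0.0117, Pliocene began 5.333, Miocene began 23.03, Oligocene began 33.9, Guadalupian began 273.01, Furongian began 497, Terreneuvian began 538.8.

Holocene, Pliocene, Miocene, Oligocene, Guadalupian, Furongian, Terreneuvian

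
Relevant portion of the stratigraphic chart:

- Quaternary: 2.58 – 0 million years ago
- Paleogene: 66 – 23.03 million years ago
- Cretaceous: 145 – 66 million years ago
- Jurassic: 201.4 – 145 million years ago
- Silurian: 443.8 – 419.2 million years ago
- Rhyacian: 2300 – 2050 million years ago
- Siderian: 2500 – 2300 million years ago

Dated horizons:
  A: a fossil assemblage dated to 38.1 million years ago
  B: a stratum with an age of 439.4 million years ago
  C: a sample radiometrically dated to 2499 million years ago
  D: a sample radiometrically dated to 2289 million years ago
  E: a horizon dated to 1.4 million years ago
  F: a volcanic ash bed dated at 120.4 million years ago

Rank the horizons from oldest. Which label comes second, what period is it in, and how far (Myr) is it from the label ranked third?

Sorted oldest-first by Ma: C (2499), D (2289), B (439.4), F (120.4), A (38.1), E (1.4).
The second oldest is D at 2289 Ma, which lies in 2300–2050 Ma: the Rhyacian.
The third oldest is B at 439.4 Ma; separation = |2289 − 439.4| = 1849.6 Myr.

D, in the Rhyacian; 1849.6 million years to B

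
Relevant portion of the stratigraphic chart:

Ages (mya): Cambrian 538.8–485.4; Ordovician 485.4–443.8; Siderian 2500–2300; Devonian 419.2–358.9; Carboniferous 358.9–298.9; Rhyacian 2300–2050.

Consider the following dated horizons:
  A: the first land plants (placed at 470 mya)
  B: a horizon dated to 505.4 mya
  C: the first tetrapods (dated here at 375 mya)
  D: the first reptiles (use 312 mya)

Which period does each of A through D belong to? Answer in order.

Match each age against the start–end ranges in the excerpt: A = 470 Ma → Ordovician (485.4–443.8); B = 505.4 Ma → Cambrian (538.8–485.4); C = 375 Ma → Devonian (419.2–358.9); D = 312 Ma → Carboniferous (358.9–298.9).

A — Ordovician; B — Cambrian; C — Devonian; D — Carboniferous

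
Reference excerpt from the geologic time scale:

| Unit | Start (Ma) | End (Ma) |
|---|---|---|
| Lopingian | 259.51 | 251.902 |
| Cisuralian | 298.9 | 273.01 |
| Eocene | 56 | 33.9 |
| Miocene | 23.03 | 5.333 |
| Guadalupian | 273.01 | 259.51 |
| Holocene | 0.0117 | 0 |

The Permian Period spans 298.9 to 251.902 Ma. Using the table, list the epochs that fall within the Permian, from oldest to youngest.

Cisuralian, Guadalupian, Lopingian

Epochs with both bounds inside 298.9–251.902 Ma: Cisuralian (298.9–273.01), Guadalupian (273.01–259.51), Lopingian (259.51–251.902).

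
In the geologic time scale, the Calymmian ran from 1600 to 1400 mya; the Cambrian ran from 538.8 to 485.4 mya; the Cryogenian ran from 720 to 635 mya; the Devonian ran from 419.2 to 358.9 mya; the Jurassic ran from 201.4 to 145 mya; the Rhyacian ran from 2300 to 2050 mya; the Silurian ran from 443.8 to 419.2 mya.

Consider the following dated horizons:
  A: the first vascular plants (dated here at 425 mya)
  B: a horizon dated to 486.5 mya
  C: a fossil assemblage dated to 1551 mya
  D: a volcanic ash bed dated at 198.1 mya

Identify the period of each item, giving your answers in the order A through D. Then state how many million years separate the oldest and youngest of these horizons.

A: 425 Ma lies in 443.8–419.2 Ma, so Silurian.
B: 486.5 Ma lies in 538.8–485.4 Ma, so Cambrian.
C: 1551 Ma lies in 1600–1400 Ma, so Calymmian.
D: 198.1 Ma lies in 201.4–145 Ma, so Jurassic.
Oldest = 1551 Ma, youngest = 198.1 Ma → span 1352.9 Myr.

A — Silurian; B — Cambrian; C — Calymmian; D — Jurassic; span 1352.9 million years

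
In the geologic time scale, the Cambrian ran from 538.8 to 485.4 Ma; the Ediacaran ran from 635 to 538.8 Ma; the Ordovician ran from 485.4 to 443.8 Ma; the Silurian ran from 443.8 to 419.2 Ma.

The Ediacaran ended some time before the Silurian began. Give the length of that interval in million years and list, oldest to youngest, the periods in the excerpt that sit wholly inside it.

95 million years; Cambrian, Ordovician

The Ediacaran closes at 538.8 Ma and the Silurian opens at 443.8 Ma, so the interval is 538.8 − 443.8 = 95 Myr.
A period fits inside if it starts at or after 538.8 Ma and ends at or before 443.8 Ma; oldest first that gives Cambrian, Ordovician.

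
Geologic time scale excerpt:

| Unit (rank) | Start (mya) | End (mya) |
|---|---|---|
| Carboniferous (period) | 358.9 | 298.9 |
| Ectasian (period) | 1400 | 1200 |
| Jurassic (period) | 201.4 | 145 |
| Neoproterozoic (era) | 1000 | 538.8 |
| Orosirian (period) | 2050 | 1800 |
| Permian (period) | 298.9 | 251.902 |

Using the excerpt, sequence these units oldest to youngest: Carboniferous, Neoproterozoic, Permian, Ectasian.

Ectasian, Neoproterozoic, Carboniferous, Permian

Sorting by start age (descending Ma, since larger Ma = older): Ectasian began 1400, Neoproterozoic began 1000, Carboniferous began 358.9, Permian began 298.9.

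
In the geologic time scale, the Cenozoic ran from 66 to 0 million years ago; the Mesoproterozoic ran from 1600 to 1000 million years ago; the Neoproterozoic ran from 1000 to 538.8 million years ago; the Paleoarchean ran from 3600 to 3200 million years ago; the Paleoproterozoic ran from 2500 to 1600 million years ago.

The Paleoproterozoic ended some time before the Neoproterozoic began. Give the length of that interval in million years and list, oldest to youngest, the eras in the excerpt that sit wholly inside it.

The Paleoproterozoic closes at 1600 Ma and the Neoproterozoic opens at 1000 Ma, so the interval is 1600 − 1000 = 600 Myr.
An era fits inside if it starts at or after 1600 Ma and ends at or before 1000 Ma; oldest first that gives Mesoproterozoic.

600 million years; Mesoproterozoic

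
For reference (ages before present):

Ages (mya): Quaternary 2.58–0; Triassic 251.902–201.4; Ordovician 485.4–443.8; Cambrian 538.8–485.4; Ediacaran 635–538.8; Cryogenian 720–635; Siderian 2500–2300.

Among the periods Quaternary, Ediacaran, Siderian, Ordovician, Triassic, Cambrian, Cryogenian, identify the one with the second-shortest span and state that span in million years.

Start − end for each: Quaternary 2.58 − 0 = 2.58; Ediacaran 635 − 538.8 = 96.2; Siderian 2500 − 2300 = 200; Ordovician 485.4 − 443.8 = 41.6; Triassic 251.902 − 201.4 = 50.502; Cambrian 538.8 − 485.4 = 53.4; Cryogenian 720 − 635 = 85.
Ranking these from shortest: Quaternary < Ordovician < Triassic < Cambrian < Cryogenian < Ediacaran < Siderian.
Position 2 in that ranking is Ordovician, which lasted 41.6 Myr.

Ordovician, 41.6 million years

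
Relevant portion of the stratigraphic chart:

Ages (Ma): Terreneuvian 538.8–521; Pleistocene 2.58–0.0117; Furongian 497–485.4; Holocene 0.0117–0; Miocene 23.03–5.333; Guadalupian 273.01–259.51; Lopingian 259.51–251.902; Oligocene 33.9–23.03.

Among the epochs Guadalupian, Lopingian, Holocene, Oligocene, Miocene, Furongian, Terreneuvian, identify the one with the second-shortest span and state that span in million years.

Start − end for each: Guadalupian 273.01 − 259.51 = 13.5; Lopingian 259.51 − 251.902 = 7.608; Holocene 0.0117 − 0 = 0.0117; Oligocene 33.9 − 23.03 = 10.87; Miocene 23.03 − 5.333 = 17.697; Furongian 497 − 485.4 = 11.6; Terreneuvian 538.8 − 521 = 17.8.
Ranking these from shortest: Holocene < Lopingian < Oligocene < Furongian < Guadalupian < Miocene < Terreneuvian.
Position 2 in that ranking is Lopingian, which lasted 7.608 Myr.

Lopingian, 7.608 million years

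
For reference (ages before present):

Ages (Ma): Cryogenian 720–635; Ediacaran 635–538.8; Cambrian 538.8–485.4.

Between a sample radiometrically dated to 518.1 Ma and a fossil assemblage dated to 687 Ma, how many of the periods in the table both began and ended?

The older date is 687 Ma and the younger is 518.1 Ma.
Periods with start < 687 and end > 518.1 Ma: Ediacaran (635–538.8).
That is 1 complete period.

1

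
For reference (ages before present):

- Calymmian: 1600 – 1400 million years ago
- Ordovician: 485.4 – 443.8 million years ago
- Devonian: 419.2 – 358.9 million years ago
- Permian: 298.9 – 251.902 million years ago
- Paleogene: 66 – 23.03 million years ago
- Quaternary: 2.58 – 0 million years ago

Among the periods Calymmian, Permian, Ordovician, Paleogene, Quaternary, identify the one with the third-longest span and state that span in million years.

Durations: Calymmian 200; Permian 46.998; Ordovician 41.6; Paleogene 42.97; Quaternary 2.58 Myr.
Sorted longest-first: Calymmian (200), Permian (46.998), Paleogene (42.97), Ordovician (41.6), Quaternary (2.58).
The third longest is Paleogene at 42.97 Myr.

Paleogene, 42.97 million years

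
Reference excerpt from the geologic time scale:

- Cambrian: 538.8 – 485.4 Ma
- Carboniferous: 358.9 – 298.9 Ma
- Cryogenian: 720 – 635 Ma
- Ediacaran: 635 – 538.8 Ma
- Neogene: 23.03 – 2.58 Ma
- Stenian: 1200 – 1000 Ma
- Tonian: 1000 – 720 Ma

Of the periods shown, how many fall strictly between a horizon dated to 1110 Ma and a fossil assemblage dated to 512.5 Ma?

1110 Ma sits inside the Stenian (1200–1000) and 512.5 Ma inside the Cambrian (538.8–485.4); neither of those is wholly between the two dates.
The listed periods lying completely between them are Tonian, Cryogenian, Ediacaran — 3 in all.

3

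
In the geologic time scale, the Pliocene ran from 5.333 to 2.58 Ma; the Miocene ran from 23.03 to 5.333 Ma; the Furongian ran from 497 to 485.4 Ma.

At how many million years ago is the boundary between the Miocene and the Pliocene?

The Miocene ends and the Pliocene begins at 5.333 Ma.

5.333 Ma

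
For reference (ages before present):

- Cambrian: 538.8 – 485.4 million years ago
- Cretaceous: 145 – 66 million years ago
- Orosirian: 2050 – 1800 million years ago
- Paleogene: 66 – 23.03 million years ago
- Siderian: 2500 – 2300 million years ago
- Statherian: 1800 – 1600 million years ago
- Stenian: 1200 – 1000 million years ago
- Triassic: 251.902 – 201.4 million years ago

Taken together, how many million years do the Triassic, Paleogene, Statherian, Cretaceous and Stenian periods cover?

Each duration: Triassic = 50.502; Paleogene = 42.97; Statherian = 200; Cretaceous = 79; Stenian = 200.
Sum: 50.502 + 42.97 + 200 + 79 + 200 = 572.472 Myr.

572.472 million years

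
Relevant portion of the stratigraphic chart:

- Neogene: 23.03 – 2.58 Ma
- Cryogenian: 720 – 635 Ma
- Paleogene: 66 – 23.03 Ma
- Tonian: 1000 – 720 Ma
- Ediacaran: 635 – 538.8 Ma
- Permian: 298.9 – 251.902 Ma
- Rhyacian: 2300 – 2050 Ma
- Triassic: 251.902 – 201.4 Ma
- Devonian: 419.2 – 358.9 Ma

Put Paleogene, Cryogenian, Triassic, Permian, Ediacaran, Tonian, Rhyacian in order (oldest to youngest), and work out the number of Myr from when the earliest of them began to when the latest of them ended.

Start ages (Ma): Rhyacian 2300, Tonian 1000, Cryogenian 720, Ediacaran 635, Permian 298.9, Triassic 251.902, Paleogene 66.
Ordered oldest to youngest: Rhyacian, Tonian, Cryogenian, Ediacaran, Permian, Triassic, Paleogene.
Span = 2300 − 23.03 = 2276.97 Myr.

Rhyacian → Tonian → Cryogenian → Ediacaran → Permian → Triassic → Paleogene; total span 2276.97 Myr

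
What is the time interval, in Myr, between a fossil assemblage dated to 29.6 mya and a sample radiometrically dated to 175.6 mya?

146 million years

175.6 − 29.6 = 146 million years.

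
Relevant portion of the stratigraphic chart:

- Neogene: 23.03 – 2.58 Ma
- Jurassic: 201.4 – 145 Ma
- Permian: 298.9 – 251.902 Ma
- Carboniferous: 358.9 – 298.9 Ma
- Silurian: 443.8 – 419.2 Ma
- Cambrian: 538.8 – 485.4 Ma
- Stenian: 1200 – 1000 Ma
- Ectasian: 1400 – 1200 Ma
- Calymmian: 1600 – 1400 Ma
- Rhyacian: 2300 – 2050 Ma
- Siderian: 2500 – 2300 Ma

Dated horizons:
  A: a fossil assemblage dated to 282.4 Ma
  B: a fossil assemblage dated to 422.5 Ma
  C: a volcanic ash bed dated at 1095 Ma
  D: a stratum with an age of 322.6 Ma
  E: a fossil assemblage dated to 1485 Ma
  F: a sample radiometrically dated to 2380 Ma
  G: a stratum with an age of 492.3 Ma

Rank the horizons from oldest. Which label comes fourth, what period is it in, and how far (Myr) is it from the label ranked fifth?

G, in the Cambrian; 69.8 million years to B

Larger Ma means older, so oldest first: F 2380 > E 1485 > C 1095 > G 492.3 > B 422.5 > D 322.6 > A 282.4.
Counting 4 along gives G (492.3 Ma); the excerpt puts that inside the Cambrian, 538.8–485.4 Ma.
Next in line is B (422.5 Ma), and 492.3 − 422.5 = 69.8 Myr.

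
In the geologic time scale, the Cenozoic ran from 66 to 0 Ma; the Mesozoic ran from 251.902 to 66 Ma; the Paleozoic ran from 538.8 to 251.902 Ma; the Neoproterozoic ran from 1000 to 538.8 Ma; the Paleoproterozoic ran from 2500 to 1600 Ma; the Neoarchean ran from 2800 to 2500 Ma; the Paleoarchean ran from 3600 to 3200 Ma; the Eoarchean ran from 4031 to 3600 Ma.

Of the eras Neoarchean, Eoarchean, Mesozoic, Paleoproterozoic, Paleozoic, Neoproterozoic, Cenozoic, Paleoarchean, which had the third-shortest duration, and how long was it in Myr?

Paleozoic, 286.898 million years

Durations: Neoarchean 300; Eoarchean 431; Mesozoic 185.902; Paleoproterozoic 900; Paleozoic 286.898; Neoproterozoic 461.2; Cenozoic 66; Paleoarchean 400 Myr.
Sorted shortest-first: Cenozoic (66), Mesozoic (185.902), Paleozoic (286.898), Neoarchean (300), Paleoarchean (400), Eoarchean (431), Neoproterozoic (461.2), Paleoproterozoic (900).
The third shortest is Paleozoic at 286.898 Myr.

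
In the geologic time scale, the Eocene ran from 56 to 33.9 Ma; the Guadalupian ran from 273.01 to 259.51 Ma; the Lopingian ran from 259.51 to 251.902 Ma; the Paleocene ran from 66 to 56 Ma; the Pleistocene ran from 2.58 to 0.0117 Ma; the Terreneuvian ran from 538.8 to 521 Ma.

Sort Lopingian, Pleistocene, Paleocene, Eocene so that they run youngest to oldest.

Pleistocene, Eocene, Paleocene, Lopingian

Sorting by start age (ascending Ma, since larger Ma = older): Pleistocene began 2.58, Eocene began 56, Paleocene began 66, Lopingian began 259.51.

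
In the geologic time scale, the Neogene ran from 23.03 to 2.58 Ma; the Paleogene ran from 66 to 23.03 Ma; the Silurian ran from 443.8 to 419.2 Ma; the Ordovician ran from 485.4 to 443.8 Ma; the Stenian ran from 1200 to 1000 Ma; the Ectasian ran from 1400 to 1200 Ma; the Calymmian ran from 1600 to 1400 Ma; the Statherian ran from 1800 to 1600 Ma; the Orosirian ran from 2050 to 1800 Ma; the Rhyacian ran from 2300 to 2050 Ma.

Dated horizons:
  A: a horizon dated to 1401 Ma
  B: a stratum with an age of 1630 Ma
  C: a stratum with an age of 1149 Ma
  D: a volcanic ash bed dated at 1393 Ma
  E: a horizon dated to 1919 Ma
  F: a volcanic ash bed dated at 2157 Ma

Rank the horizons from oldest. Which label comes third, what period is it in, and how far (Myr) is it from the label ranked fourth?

Sorted oldest-first by Ma: F (2157), E (1919), B (1630), A (1401), D (1393), C (1149).
The third oldest is B at 1630 Ma, which lies in 1800–1600 Ma: the Statherian.
The fourth oldest is A at 1401 Ma; separation = |1630 − 1401| = 229 Myr.

B, in the Statherian; 229 million years to A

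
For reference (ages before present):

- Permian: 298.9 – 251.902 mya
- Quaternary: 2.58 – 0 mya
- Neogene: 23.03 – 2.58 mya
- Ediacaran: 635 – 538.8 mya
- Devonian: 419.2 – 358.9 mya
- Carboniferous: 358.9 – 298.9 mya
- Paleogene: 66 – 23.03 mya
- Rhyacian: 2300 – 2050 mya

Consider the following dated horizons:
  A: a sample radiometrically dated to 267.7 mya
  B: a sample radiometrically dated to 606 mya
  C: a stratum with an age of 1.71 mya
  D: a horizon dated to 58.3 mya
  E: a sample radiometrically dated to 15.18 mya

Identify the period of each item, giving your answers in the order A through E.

A: 267.7 Ma lies in 298.9–251.902 Ma, so Permian.
B: 606 Ma lies in 635–538.8 Ma, so Ediacaran.
C: 1.71 Ma lies in 2.58–0 Ma, so Quaternary.
D: 58.3 Ma lies in 66–23.03 Ma, so Paleogene.
E: 15.18 Ma lies in 23.03–2.58 Ma, so Neogene.

A — Permian; B — Ediacaran; C — Quaternary; D — Paleogene; E — Neogene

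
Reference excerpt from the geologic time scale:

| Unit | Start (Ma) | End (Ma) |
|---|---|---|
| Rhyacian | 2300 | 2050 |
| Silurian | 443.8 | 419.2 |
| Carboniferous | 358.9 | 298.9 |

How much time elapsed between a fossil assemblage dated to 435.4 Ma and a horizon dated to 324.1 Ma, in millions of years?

111.3 million years

435.4 − 324.1 = 111.3 million years.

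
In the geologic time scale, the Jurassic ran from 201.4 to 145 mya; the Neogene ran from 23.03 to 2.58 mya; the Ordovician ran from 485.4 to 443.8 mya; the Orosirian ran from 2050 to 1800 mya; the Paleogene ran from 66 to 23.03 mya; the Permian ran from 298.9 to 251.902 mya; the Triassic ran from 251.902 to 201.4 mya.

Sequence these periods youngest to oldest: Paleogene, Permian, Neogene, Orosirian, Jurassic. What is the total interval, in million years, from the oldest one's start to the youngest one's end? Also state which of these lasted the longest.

Start ages (Ma): Orosirian 2050, Permian 298.9, Jurassic 201.4, Paleogene 66, Neogene 23.03.
Ordered youngest to oldest: Neogene, Paleogene, Jurassic, Permian, Orosirian.
Span = 2050 − 2.58 = 2047.42 Myr.
Durations: Orosirian 250, Permian 46.998, Jurassic 56.4, Paleogene 42.97, Neogene 20.45 → longest is Orosirian (250 Myr).

Neogene, Paleogene, Jurassic, Permian, Orosirian; total span 2047.42 Myr; longest is Orosirian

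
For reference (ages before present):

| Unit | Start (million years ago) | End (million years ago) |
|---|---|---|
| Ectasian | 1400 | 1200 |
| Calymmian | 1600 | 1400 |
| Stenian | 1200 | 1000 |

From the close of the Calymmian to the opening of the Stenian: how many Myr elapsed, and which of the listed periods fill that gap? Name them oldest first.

The Calymmian closes at 1400 Ma and the Stenian opens at 1200 Ma, so the interval is 1400 − 1200 = 200 Myr.
A period fits inside if it starts at or after 1400 Ma and ends at or before 1200 Ma; oldest first that gives Ectasian.

200 million years; Ectasian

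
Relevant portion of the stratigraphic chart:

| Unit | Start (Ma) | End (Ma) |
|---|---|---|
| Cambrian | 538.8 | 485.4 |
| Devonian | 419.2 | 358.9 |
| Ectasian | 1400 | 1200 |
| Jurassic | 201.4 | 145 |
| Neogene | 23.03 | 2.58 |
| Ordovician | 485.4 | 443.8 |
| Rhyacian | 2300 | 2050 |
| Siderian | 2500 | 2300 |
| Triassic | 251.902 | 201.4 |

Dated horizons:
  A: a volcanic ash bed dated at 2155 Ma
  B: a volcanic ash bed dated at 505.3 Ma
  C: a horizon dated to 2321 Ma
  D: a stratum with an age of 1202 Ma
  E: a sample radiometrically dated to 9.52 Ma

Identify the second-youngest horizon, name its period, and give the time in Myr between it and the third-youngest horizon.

B, in the Cambrian; 696.7 million years to D

Sorted youngest-first by Ma: E (9.52), B (505.3), D (1202), A (2155), C (2321).
The second youngest is B at 505.3 Ma, which lies in 538.8–485.4 Ma: the Cambrian.
The third youngest is D at 1202 Ma; separation = |505.3 − 1202| = 696.7 Myr.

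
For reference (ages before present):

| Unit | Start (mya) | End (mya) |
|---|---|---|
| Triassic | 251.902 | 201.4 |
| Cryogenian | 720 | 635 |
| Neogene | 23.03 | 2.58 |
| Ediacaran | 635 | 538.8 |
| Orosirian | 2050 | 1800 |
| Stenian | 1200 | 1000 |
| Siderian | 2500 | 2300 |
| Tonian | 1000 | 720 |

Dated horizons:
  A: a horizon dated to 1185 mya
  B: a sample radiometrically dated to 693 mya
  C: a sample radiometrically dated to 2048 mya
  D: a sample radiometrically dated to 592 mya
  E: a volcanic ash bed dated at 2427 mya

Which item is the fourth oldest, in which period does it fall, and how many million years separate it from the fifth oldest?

B, in the Cryogenian; 101 million years to D

Larger Ma means older, so oldest first: E 2427 > C 2048 > A 1185 > B 693 > D 592.
Counting 4 along gives B (693 Ma); the excerpt puts that inside the Cryogenian, 720–635 Ma.
Next in line is D (592 Ma), and 693 − 592 = 101 Myr.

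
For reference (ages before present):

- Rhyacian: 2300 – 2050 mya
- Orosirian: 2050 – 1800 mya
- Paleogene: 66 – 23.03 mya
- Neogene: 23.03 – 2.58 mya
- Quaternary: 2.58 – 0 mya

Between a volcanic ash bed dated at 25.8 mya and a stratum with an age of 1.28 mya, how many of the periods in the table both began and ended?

The older date is 25.8 Ma and the younger is 1.28 Ma.
Periods with start < 25.8 and end > 1.28 Ma: Neogene (23.03–2.58).
That is 1 complete period.

1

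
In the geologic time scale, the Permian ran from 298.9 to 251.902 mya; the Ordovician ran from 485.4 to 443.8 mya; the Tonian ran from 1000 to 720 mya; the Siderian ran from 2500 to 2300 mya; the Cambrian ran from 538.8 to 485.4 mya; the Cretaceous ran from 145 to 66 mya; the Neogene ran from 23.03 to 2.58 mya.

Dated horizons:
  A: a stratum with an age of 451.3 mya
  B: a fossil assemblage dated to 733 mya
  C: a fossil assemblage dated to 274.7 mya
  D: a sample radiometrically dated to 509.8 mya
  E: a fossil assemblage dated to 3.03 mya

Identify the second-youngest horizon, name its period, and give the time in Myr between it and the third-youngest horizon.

Smaller Ma means younger, so youngest first: E 3.03 < C 274.7 < A 451.3 < D 509.8 < B 733.
Counting 2 along gives C (274.7 Ma); the excerpt puts that inside the Permian, 298.9–251.902 Ma.
Next in line is A (451.3 Ma), and 451.3 − 274.7 = 176.6 Myr.

C, in the Permian; 176.6 million years to A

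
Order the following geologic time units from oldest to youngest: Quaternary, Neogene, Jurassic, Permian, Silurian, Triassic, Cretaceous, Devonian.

Silurian, Devonian, Permian, Triassic, Jurassic, Cretaceous, Neogene, Quaternary

Group by era (each group listed oldest first) — Paleozoic: Silurian, Devonian, Permian; Mesozoic: Triassic, Jurassic, Cretaceous; Cenozoic: Neogene, Quaternary. The eras run Paleozoic → Mesozoic → Cenozoic. Concatenating the groups in that era order gives oldest to youngest directly.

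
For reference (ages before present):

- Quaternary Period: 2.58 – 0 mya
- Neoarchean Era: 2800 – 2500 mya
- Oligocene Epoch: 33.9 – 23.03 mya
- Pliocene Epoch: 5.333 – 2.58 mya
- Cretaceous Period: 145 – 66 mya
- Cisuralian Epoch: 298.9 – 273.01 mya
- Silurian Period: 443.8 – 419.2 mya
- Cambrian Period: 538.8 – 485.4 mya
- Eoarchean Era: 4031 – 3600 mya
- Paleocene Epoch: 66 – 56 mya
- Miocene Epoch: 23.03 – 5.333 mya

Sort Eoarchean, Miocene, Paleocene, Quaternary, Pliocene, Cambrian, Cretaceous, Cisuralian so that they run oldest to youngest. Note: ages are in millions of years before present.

Eoarchean, Cambrian, Cisuralian, Cretaceous, Paleocene, Miocene, Pliocene, Quaternary

Sorting by start age (descending Ma, since larger Ma = older): Eoarchean began 4031, Cambrian began 538.8, Cisuralian began 298.9, Cretaceous began 145, Paleocene began 66, Miocene began 23.03, Pliocene began 5.333, Quaternary began 2.58.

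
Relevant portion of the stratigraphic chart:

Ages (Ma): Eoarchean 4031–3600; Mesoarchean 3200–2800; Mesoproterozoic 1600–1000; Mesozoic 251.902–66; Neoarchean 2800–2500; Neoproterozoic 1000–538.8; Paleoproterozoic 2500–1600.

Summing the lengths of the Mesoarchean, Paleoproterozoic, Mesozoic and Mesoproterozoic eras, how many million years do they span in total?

Duration is start − end for each: (3200 − 2800) + (2500 − 1600) + (251.902 − 66) + (1600 − 1000).
That is 400 + 900 + 185.902 + 600, which totals 2085.902 million years.

2085.902 million years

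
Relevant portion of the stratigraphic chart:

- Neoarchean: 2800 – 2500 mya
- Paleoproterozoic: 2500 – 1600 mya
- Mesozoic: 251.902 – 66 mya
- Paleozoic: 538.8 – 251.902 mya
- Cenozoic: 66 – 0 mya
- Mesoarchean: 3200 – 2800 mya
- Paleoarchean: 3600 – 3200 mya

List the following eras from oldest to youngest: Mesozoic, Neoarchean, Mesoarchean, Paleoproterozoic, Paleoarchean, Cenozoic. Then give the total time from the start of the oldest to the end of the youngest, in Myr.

Start ages (Ma): Paleoarchean 3600, Mesoarchean 3200, Neoarchean 2800, Paleoproterozoic 2500, Mesozoic 251.902, Cenozoic 66.
Ordered oldest to youngest: Paleoarchean, Mesoarchean, Neoarchean, Paleoproterozoic, Mesozoic, Cenozoic.
Span = 3600 − 0 = 3600 Myr.

Paleoarchean → Mesoarchean → Neoarchean → Paleoproterozoic → Mesozoic → Cenozoic; total span 3600 Myr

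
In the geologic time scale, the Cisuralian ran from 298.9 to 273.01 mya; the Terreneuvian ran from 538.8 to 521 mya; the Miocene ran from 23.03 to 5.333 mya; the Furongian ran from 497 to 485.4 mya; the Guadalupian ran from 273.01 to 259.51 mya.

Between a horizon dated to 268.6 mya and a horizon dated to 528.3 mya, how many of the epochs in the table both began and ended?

2

528.3 Ma sits inside the Terreneuvian (538.8–521) and 268.6 Ma inside the Guadalupian (273.01–259.51); neither of those is wholly between the two dates.
The listed epochs lying completely between them are Furongian, Cisuralian — 2 in all.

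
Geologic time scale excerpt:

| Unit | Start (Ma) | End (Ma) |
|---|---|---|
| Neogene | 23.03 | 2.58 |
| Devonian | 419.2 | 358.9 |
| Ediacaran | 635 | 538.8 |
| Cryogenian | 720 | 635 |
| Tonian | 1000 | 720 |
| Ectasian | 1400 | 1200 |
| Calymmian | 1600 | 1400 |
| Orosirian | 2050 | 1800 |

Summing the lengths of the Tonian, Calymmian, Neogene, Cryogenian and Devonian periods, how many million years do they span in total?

645.75 million years

Each duration: Tonian = 280; Calymmian = 200; Neogene = 20.45; Cryogenian = 85; Devonian = 60.3.
Sum: 280 + 200 + 20.45 + 85 + 60.3 = 645.75 Myr.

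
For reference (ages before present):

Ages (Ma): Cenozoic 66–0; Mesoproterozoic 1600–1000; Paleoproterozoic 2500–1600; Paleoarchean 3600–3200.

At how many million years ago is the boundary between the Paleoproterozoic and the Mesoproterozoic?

The Paleoproterozoic ends and the Mesoproterozoic begins at 1600 Ma.

1600 Ma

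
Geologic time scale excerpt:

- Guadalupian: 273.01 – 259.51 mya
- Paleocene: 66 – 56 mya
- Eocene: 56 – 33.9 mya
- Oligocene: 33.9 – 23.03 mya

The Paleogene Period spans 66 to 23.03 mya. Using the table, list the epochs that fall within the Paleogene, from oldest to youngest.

Epochs with both bounds inside 66–23.03 Ma: Paleocene (66–56), Eocene (56–33.9), Oligocene (33.9–23.03).

Paleocene, Eocene, Oligocene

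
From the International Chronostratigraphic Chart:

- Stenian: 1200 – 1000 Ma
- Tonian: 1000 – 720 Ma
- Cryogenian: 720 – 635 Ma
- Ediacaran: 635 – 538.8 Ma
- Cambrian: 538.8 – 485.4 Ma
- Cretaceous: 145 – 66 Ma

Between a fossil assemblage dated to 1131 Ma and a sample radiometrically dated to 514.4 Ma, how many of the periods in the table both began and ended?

The older date is 1131 Ma and the younger is 514.4 Ma.
Periods with start < 1131 and end > 514.4 Ma: Tonian (1000–720), Cryogenian (720–635), Ediacaran (635–538.8).
That is 3 complete periods.

3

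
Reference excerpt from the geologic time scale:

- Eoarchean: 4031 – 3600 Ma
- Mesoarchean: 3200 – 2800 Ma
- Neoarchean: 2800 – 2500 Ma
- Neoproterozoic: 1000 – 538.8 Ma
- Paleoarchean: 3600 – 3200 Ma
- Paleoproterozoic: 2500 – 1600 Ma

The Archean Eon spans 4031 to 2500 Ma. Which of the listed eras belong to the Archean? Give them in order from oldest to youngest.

Eoarchean, Paleoarchean, Mesoarchean, Neoarchean

Eras with both bounds inside 4031–2500 Ma: Eoarchean (4031–3600), Paleoarchean (3600–3200), Mesoarchean (3200–2800), Neoarchean (2800–2500).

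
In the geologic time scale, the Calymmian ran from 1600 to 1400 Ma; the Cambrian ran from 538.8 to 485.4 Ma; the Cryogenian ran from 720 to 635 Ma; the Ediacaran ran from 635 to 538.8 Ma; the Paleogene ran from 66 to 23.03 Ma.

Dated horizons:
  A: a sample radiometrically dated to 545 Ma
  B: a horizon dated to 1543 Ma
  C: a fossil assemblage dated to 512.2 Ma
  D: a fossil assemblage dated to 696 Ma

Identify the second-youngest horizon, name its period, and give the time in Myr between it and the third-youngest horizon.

Sorted youngest-first by Ma: C (512.2), A (545), D (696), B (1543).
The second youngest is A at 545 Ma, which lies in 635–538.8 Ma: the Ediacaran.
The third youngest is D at 696 Ma; separation = |545 − 696| = 151 Myr.

A, in the Ediacaran; 151 million years to D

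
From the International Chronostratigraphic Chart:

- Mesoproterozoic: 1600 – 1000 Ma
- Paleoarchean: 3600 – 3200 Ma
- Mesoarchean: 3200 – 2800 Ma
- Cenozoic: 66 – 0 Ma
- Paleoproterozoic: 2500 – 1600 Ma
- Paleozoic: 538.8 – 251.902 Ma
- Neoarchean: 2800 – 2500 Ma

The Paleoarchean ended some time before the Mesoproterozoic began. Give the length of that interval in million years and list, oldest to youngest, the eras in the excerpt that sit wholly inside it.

1600 million years; Mesoarchean, Neoarchean, Paleoproterozoic

End of Paleoarchean = 3200 Ma; start of Mesoproterozoic = 1600 Ma.
Gap = 3200 − 1600 = 1600 Myr.
Eras wholly inside 3200–1600 Ma: Mesoarchean (3200–2800), Neoarchean (2800–2500), Paleoproterozoic (2500–1600).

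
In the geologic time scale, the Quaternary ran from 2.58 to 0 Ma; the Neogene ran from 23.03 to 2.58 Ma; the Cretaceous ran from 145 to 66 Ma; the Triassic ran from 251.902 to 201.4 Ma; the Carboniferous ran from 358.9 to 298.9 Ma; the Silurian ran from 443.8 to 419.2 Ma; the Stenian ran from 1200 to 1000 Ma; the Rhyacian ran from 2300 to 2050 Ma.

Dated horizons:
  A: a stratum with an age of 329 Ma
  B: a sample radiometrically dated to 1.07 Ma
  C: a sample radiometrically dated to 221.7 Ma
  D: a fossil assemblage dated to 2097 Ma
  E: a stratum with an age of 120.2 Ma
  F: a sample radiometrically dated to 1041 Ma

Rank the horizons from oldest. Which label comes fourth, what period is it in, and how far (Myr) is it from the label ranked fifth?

C, in the Triassic; 101.5 million years to E

Sorted oldest-first by Ma: D (2097), F (1041), A (329), C (221.7), E (120.2), B (1.07).
The fourth oldest is C at 221.7 Ma, which lies in 251.902–201.4 Ma: the Triassic.
The fifth oldest is E at 120.2 Ma; separation = |221.7 − 120.2| = 101.5 Myr.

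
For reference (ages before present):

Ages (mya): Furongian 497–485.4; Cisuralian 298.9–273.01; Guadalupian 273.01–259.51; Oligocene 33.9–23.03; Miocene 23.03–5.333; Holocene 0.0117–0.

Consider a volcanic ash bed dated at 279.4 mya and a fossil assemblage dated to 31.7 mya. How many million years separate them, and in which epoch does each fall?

247.7 million years apart; the first in the Cisuralian, the second in the Oligocene

Elapsed time: 279.4 − 31.7 = 247.7 Myr.
279.4 Ma lies within 298.9–273.01 Ma: Cisuralian.
31.7 Ma lies within 33.9–23.03 Ma: Oligocene.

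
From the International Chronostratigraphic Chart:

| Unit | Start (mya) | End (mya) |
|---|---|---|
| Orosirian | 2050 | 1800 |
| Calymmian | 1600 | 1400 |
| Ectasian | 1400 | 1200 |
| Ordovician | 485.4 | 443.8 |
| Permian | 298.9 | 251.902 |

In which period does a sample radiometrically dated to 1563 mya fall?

1563 Ma lies between 1600 and 1400 Ma, so it falls in the Calymmian.

Calymmian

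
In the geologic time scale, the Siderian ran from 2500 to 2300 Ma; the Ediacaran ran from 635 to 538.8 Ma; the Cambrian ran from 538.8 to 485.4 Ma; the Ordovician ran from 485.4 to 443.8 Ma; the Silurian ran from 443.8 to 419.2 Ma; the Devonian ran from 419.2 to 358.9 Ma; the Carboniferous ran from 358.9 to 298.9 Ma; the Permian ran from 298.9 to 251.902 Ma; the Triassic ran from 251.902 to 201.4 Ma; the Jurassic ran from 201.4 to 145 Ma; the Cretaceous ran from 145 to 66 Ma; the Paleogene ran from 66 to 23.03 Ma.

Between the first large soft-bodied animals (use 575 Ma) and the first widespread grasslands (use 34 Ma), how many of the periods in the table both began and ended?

575 Ma sits inside the Ediacaran (635–538.8) and 34 Ma inside the Paleogene (66–23.03); neither of those is wholly between the two dates.
The listed periods lying completely between them are Cambrian, Ordovician, Silurian, Devonian, Carboniferous, Permian, Triassic, Jurassic, Cretaceous — 9 in all.

9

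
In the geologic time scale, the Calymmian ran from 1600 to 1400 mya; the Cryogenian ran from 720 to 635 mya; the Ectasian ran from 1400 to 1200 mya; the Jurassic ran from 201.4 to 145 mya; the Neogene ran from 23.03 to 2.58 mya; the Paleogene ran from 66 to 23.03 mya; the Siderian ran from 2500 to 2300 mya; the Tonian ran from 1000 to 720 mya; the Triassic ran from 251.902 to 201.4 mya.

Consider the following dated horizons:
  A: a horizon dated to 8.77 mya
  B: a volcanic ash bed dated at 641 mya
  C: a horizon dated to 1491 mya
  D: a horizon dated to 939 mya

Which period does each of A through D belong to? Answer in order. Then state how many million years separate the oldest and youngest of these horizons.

Match each age against the start–end ranges in the excerpt: A = 8.77 Ma → Neogene (23.03–2.58); B = 641 Ma → Cryogenian (720–635); C = 1491 Ma → Calymmian (1600–1400); D = 939 Ma → Tonian (1000–720).
The largest age is 1491 Ma and the smallest is 8.77 Ma; their difference is 1482.23 Myr.

A — Neogene; B — Cryogenian; C — Calymmian; D — Tonian; span 1482.23 million years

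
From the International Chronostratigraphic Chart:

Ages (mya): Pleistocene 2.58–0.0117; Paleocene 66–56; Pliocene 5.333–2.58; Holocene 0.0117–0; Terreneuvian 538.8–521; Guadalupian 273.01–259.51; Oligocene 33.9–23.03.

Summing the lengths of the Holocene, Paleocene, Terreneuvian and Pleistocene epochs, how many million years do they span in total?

Each duration: Holocene = 0.0117; Paleocene = 10; Terreneuvian = 17.8; Pleistocene = 2.5683.
Sum: 0.0117 + 10 + 17.8 + 2.5683 = 30.38 Myr.

30.38 million years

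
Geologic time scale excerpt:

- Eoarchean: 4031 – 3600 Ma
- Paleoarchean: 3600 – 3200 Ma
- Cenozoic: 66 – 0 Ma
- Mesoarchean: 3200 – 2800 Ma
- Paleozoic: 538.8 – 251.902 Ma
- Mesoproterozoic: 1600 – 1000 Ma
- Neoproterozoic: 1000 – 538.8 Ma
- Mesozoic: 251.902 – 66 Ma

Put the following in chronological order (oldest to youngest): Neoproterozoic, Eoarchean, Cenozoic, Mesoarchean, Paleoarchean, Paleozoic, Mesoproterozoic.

Eoarchean, Paleoarchean, Mesoarchean, Mesoproterozoic, Neoproterozoic, Paleozoic, Cenozoic

Read off each span (Ma): Neoproterozoic 1000–538.8; Eoarchean 4031–3600; Cenozoic 66–0; Mesoarchean 3200–2800; Paleoarchean 3600–3200; Paleozoic 538.8–251.902; Mesoproterozoic 1600–1000.
Larger Ma is older, so oldest→youngest is Eoarchean, Paleoarchean, Mesoarchean, Mesoproterozoic, Neoproterozoic, Paleozoic, Cenozoic.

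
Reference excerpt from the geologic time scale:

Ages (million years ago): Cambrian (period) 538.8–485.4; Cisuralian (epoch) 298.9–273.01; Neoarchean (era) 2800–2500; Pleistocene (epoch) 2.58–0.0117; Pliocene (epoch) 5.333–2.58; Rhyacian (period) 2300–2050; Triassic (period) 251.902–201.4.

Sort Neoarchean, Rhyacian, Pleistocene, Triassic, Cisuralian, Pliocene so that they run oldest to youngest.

Sorting by start age (descending Ma, since larger Ma = older): Neoarchean began 2800, Rhyacian began 2300, Cisuralian began 298.9, Triassic began 251.902, Pliocene began 5.333, Pleistocene began 2.58.

Neoarchean, then Rhyacian, then Cisuralian, then Triassic, then Pliocene, then Pleistocene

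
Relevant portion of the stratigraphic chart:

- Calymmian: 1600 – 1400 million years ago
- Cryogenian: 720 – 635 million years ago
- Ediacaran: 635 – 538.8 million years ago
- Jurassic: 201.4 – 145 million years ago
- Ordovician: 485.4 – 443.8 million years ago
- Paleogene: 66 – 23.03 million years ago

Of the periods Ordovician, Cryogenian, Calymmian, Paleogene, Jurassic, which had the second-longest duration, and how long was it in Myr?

Cryogenian, 85 million years

Durations: Ordovician 41.6; Cryogenian 85; Calymmian 200; Paleogene 42.97; Jurassic 56.4 Myr.
Sorted longest-first: Calymmian (200), Cryogenian (85), Jurassic (56.4), Paleogene (42.97), Ordovician (41.6).
The second longest is Cryogenian at 85 Myr.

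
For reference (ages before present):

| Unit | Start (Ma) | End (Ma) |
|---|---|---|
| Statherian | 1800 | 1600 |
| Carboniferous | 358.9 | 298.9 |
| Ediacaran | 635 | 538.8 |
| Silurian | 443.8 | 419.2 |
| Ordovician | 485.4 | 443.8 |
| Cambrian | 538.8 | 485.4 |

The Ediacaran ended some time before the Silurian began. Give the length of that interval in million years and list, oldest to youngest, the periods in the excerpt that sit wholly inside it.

End of Ediacaran = 538.8 Ma; start of Silurian = 443.8 Ma.
Gap = 538.8 − 443.8 = 95 Myr.
Periods wholly inside 538.8–443.8 Ma: Cambrian (538.8–485.4), Ordovician (485.4–443.8).

95 million years; Cambrian, Ordovician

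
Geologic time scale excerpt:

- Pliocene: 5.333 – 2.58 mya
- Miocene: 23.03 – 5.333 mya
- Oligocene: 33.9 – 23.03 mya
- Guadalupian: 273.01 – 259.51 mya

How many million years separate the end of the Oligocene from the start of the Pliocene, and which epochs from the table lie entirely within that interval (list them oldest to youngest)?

End of Oligocene = 23.03 Ma; start of Pliocene = 5.333 Ma.
Gap = 23.03 − 5.333 = 17.697 Myr.
Epochs wholly inside 23.03–5.333 Ma: Miocene (23.03–5.333).

17.697 million years; Miocene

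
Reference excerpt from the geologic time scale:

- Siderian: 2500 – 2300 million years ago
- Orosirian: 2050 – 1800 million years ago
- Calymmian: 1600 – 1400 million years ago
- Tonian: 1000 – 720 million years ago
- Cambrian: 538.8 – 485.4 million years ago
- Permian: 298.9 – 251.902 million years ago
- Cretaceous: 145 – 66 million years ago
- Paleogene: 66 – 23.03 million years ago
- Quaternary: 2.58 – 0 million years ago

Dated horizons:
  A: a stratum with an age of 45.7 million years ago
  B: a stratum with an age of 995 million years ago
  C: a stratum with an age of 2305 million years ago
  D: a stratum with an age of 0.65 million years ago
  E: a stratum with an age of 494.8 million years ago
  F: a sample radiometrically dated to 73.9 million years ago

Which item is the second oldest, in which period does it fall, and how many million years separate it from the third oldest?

B, in the Tonian; 500.2 million years to E

Sorted oldest-first by Ma: C (2305), B (995), E (494.8), F (73.9), A (45.7), D (0.65).
The second oldest is B at 995 Ma, which lies in 1000–720 Ma: the Tonian.
The third oldest is E at 494.8 Ma; separation = |995 − 494.8| = 500.2 Myr.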